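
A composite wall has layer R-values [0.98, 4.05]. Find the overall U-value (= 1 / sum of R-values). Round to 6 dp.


R_total = 0.98 + 4.05 = 5.03
U = 1/5.03 = 0.198807

0.198807


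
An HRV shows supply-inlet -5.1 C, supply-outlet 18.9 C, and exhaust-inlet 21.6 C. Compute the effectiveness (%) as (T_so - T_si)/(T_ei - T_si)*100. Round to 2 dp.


eff = (18.9-(-5.1))/(21.6-(-5.1))*100 = 89.89 %

89.89 %


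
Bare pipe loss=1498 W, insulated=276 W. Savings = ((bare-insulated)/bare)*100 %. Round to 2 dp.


Savings = ((1498-276)/1498)*100 = 81.58 %

81.58 %


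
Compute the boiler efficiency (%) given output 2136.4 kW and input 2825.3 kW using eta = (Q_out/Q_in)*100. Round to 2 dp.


eta = (2136.4/2825.3)*100 = 75.62 %

75.62 %


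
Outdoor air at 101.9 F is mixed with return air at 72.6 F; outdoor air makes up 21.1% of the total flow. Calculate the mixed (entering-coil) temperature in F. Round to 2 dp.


T_mix = 72.6 + (21.1/100)*(101.9-72.6) = 78.78 F

78.78 F


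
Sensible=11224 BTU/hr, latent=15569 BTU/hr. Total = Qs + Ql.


Qt = 11224 + 15569 = 26793 BTU/hr

26793 BTU/hr


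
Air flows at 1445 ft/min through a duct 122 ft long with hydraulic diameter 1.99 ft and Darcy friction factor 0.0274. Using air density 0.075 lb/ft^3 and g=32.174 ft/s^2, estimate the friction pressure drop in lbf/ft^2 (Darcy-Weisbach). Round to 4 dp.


v_fps = 1445/60 = 24.0833 ft/s
dp = 0.0274*(122/1.99)*0.075*24.0833^2/(2*32.174) = 1.1356 lbf/ft^2

1.1356 lbf/ft^2


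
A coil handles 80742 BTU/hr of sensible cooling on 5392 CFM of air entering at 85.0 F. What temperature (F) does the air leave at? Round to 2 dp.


dT = 80742/(1.08*5392) = 13.8652
T_leave = 85.0 - 13.8652 = 71.13 F

71.13 F


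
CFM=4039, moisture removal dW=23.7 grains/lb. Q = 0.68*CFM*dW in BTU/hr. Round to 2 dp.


Q = 0.68 * 4039 * 23.7 = 65092.52 BTU/hr

65092.52 BTU/hr


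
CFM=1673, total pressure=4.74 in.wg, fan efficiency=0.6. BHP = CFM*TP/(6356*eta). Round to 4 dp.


BHP = 1673 * 4.74 / (6356 * 0.6) = 2.0794 hp

2.0794 hp


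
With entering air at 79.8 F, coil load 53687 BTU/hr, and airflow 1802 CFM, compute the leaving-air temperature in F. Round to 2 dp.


dT = 53687/(1.08*1802) = 27.5861
T_leave = 79.8 - 27.5861 = 52.21 F

52.21 F


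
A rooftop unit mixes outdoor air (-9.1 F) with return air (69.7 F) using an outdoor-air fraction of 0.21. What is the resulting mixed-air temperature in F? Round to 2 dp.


T_mix = 0.21*(-9.1) + 0.79*69.7 = 53.15 F

53.15 F


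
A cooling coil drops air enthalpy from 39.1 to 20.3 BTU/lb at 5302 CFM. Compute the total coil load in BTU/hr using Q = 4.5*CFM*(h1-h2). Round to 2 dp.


Q = 4.5 * 5302 * (39.1 - 20.3) = 448549.20 BTU/hr

448549.20 BTU/hr


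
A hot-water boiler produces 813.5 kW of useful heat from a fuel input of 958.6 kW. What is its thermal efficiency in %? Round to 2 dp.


eta = (813.5/958.6)*100 = 84.86 %

84.86 %


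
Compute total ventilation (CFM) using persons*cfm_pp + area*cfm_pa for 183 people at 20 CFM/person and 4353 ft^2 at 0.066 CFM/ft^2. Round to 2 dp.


Total = 183*20 + 4353*0.066 = 3947.30 CFM

3947.30 CFM


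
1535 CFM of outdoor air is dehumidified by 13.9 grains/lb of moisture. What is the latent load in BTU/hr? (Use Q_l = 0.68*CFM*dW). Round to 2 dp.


Q = 0.68 * 1535 * 13.9 = 14508.82 BTU/hr

14508.82 BTU/hr


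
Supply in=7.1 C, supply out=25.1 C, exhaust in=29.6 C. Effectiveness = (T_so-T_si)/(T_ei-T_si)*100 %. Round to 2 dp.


eff = (25.1-7.1)/(29.6-7.1)*100 = 80.00 %

80.00 %


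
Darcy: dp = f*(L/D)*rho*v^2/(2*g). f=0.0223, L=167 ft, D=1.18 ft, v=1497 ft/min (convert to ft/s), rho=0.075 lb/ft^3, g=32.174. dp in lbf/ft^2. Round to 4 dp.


v_fps = 1497/60 = 24.95 ft/s
dp = 0.0223*(167/1.18)*0.075*24.95^2/(2*32.174) = 2.2898 lbf/ft^2

2.2898 lbf/ft^2


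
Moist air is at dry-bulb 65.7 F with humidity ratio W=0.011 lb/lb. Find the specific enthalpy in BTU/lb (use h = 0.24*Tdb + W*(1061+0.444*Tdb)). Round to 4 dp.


h = 0.24*65.7 + 0.011*(1061+0.444*65.7) = 27.7599 BTU/lb

27.7599 BTU/lb


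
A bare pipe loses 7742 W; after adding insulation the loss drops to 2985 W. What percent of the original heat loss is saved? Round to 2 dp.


Savings = ((7742-2985)/7742)*100 = 61.44 %

61.44 %


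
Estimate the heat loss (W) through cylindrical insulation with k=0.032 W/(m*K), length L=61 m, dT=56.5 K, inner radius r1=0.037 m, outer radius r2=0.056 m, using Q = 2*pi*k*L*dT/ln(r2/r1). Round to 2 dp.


Q = 2*pi*0.032*61*56.5/ln(0.056/0.037) = 1672.06 W

1672.06 W


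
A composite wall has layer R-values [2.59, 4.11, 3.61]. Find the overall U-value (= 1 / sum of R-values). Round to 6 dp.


R_total = 2.59 + 4.11 + 3.61 = 10.31
U = 1/10.31 = 0.096993

0.096993


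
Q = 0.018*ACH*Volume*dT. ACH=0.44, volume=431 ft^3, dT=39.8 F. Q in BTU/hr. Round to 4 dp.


Q = 0.018 * 0.44 * 431 * 39.8 = 135.8581 BTU/hr

135.8581 BTU/hr


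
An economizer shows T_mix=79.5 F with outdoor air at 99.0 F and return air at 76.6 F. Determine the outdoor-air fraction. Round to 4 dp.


frac = (79.5 - 76.6) / (99.0 - 76.6) = 0.1295

0.1295


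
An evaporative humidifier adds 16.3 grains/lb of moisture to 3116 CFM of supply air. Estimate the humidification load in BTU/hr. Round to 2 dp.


Q = 0.68 * 3116 * 16.3 = 34537.74 BTU/hr

34537.74 BTU/hr


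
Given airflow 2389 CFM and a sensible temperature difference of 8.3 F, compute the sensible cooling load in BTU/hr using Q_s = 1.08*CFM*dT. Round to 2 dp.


Q = 1.08 * 2389 * 8.3 = 21415.00 BTU/hr

21415.00 BTU/hr


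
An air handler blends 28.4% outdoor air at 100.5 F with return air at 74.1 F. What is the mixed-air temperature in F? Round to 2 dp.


T_mix = 74.1 + (28.4/100)*(100.5-74.1) = 81.60 F

81.60 F


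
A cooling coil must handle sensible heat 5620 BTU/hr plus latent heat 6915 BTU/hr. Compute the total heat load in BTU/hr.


Qt = 5620 + 6915 = 12535 BTU/hr

12535 BTU/hr


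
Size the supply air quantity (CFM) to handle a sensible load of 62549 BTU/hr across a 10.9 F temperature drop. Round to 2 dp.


CFM = 62549 / (1.08 * 10.9) = 5313.37

5313.37 CFM


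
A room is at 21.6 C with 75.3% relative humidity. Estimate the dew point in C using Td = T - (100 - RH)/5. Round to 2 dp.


Td = 21.6 - (100-75.3)/5 = 16.66 C

16.66 C


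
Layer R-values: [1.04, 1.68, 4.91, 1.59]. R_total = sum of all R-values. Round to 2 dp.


R_total = 1.04 + 1.68 + 4.91 + 1.59 = 9.22

9.22


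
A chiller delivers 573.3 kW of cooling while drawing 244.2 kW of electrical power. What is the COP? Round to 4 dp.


COP = 573.3 / 244.2 = 2.3477

2.3477


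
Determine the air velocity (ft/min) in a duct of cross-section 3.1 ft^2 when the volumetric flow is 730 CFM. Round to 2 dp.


V = 730 / 3.1 = 235.48 ft/min

235.48 ft/min


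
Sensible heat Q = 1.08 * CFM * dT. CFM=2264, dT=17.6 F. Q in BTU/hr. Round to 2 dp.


Q = 1.08 * 2264 * 17.6 = 43034.11 BTU/hr

43034.11 BTU/hr


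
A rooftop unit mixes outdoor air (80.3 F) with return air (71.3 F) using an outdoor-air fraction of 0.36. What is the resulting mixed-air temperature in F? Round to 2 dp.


T_mix = 0.36*80.3 + 0.64*71.3 = 74.54 F

74.54 F


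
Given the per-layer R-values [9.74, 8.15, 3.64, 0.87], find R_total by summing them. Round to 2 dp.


R_total = 9.74 + 8.15 + 3.64 + 0.87 = 22.40

22.40


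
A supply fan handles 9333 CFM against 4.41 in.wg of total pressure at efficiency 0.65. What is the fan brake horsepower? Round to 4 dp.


BHP = 9333 * 4.41 / (6356 * 0.65) = 9.9624 hp

9.9624 hp


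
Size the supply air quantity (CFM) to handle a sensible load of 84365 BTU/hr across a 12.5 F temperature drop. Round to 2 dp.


CFM = 84365 / (1.08 * 12.5) = 6249.26

6249.26 CFM


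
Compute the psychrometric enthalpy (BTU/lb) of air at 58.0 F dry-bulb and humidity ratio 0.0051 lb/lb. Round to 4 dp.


h = 0.24*58.0 + 0.0051*(1061+0.444*58.0) = 19.4624 BTU/lb

19.4624 BTU/lb


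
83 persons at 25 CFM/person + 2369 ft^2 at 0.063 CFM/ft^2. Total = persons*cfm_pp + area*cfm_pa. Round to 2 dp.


Total = 83*25 + 2369*0.063 = 2224.25 CFM

2224.25 CFM


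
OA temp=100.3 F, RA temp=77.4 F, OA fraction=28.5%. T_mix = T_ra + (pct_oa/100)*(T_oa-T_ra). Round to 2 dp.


T_mix = 77.4 + (28.5/100)*(100.3-77.4) = 83.93 F

83.93 F


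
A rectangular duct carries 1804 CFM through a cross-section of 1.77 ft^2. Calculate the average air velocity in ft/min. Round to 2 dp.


V = 1804 / 1.77 = 1019.21 ft/min

1019.21 ft/min


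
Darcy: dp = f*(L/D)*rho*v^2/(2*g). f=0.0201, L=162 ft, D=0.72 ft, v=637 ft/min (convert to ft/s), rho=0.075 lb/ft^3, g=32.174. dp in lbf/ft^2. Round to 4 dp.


v_fps = 637/60 = 10.6167 ft/s
dp = 0.0201*(162/0.72)*0.075*10.6167^2/(2*32.174) = 0.5941 lbf/ft^2

0.5941 lbf/ft^2


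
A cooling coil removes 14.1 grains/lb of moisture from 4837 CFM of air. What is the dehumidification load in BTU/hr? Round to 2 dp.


Q = 0.68 * 4837 * 14.1 = 46377.16 BTU/hr

46377.16 BTU/hr


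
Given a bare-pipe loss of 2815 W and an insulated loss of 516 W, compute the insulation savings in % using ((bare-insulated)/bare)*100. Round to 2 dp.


Savings = ((2815-516)/2815)*100 = 81.67 %

81.67 %


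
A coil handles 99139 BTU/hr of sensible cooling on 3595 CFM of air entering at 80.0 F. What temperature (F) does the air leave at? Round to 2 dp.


dT = 99139/(1.08*3595) = 25.5342
T_leave = 80.0 - 25.5342 = 54.47 F

54.47 F


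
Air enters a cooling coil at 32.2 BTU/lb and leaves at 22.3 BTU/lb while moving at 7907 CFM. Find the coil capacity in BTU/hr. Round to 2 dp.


Q = 4.5 * 7907 * (32.2 - 22.3) = 352256.85 BTU/hr

352256.85 BTU/hr


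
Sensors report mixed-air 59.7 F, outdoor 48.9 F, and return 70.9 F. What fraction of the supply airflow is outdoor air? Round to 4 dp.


frac = (59.7 - 70.9) / (48.9 - 70.9) = 0.5091

0.5091


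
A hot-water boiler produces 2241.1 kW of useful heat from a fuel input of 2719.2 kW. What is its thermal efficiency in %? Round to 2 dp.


eta = (2241.1/2719.2)*100 = 82.42 %

82.42 %


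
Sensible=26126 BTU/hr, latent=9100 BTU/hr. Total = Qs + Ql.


Qt = 26126 + 9100 = 35226 BTU/hr

35226 BTU/hr


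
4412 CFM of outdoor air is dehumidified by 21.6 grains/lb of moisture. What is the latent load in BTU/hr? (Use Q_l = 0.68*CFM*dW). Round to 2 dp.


Q = 0.68 * 4412 * 21.6 = 64803.46 BTU/hr

64803.46 BTU/hr


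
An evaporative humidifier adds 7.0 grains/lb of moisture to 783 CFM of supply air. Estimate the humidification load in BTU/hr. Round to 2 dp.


Q = 0.68 * 783 * 7.0 = 3727.08 BTU/hr

3727.08 BTU/hr


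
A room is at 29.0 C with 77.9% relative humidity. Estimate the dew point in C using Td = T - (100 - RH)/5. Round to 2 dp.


Td = 29.0 - (100-77.9)/5 = 24.58 C

24.58 C


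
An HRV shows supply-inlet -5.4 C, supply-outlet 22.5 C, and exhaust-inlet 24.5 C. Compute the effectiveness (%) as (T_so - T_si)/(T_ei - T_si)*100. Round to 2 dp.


eff = (22.5-(-5.4))/(24.5-(-5.4))*100 = 93.31 %

93.31 %


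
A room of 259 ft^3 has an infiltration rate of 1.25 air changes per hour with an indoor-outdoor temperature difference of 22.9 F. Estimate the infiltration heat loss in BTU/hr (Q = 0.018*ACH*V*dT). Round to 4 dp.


Q = 0.018 * 1.25 * 259 * 22.9 = 133.4498 BTU/hr

133.4498 BTU/hr


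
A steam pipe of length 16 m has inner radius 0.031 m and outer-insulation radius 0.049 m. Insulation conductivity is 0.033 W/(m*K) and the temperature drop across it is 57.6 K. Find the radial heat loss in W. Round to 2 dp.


Q = 2*pi*0.033*16*57.6/ln(0.049/0.031) = 417.38 W

417.38 W


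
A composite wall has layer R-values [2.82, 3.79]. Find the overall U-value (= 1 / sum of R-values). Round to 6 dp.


R_total = 2.82 + 3.79 = 6.61
U = 1/6.61 = 0.151286

0.151286


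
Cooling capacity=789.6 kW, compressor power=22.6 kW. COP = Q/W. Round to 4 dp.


COP = 789.6 / 22.6 = 34.9381

34.9381


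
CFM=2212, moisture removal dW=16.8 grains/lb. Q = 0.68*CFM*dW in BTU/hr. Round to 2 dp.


Q = 0.68 * 2212 * 16.8 = 25269.89 BTU/hr

25269.89 BTU/hr


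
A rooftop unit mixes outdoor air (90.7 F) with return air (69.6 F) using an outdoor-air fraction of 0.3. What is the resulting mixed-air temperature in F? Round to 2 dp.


T_mix = 0.3*90.7 + 0.7*69.6 = 75.93 F

75.93 F


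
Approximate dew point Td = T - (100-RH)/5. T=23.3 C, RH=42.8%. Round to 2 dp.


Td = 23.3 - (100-42.8)/5 = 11.86 C

11.86 C


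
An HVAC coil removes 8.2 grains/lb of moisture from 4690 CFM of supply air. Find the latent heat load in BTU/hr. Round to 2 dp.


Q = 0.68 * 4690 * 8.2 = 26151.44 BTU/hr

26151.44 BTU/hr


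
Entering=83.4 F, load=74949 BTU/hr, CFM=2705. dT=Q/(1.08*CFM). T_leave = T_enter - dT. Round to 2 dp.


dT = 74949/(1.08*2705) = 25.6552
T_leave = 83.4 - 25.6552 = 57.74 F

57.74 F


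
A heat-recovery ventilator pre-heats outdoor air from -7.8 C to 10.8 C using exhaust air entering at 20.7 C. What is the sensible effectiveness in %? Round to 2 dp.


eff = (10.8-(-7.8))/(20.7-(-7.8))*100 = 65.26 %

65.26 %


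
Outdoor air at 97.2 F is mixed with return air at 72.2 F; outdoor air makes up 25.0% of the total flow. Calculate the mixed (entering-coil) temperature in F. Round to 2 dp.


T_mix = 72.2 + (25.0/100)*(97.2-72.2) = 78.45 F

78.45 F


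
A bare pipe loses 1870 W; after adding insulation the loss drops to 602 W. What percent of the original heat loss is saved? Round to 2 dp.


Savings = ((1870-602)/1870)*100 = 67.81 %

67.81 %


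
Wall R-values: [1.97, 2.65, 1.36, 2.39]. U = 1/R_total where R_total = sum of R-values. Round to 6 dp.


R_total = 1.97 + 2.65 + 1.36 + 2.39 = 8.37
U = 1/8.37 = 0.119474

0.119474


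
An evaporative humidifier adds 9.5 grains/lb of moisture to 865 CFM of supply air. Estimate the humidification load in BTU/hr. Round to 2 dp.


Q = 0.68 * 865 * 9.5 = 5587.90 BTU/hr

5587.90 BTU/hr


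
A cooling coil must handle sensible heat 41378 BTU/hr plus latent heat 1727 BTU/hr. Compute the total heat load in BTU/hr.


Qt = 41378 + 1727 = 43105 BTU/hr

43105 BTU/hr


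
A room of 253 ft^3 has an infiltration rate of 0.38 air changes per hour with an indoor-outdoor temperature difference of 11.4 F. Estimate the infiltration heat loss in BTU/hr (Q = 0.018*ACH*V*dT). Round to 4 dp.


Q = 0.018 * 0.38 * 253 * 11.4 = 19.7279 BTU/hr

19.7279 BTU/hr


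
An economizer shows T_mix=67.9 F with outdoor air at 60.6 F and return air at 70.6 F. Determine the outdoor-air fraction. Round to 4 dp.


frac = (67.9 - 70.6) / (60.6 - 70.6) = 0.2700

0.2700


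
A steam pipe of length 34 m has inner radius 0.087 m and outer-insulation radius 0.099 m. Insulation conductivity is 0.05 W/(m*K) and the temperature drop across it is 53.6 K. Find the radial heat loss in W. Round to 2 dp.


Q = 2*pi*0.05*34*53.6/ln(0.099/0.087) = 4430.90 W

4430.90 W


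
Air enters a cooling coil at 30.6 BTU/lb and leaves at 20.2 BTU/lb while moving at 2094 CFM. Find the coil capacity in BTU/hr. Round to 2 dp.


Q = 4.5 * 2094 * (30.6 - 20.2) = 97999.20 BTU/hr

97999.20 BTU/hr


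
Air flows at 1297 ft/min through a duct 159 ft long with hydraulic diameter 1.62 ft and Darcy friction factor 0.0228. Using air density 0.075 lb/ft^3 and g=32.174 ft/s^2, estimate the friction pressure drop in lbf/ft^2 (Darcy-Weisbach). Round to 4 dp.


v_fps = 1297/60 = 21.6167 ft/s
dp = 0.0228*(159/1.62)*0.075*21.6167^2/(2*32.174) = 1.2188 lbf/ft^2

1.2188 lbf/ft^2


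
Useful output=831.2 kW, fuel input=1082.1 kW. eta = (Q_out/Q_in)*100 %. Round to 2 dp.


eta = (831.2/1082.1)*100 = 76.81 %

76.81 %


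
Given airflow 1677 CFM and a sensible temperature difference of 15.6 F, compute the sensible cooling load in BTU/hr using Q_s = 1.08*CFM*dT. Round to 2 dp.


Q = 1.08 * 1677 * 15.6 = 28254.10 BTU/hr

28254.10 BTU/hr


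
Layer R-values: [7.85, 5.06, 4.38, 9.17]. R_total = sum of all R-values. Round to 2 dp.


R_total = 7.85 + 5.06 + 4.38 + 9.17 = 26.46

26.46


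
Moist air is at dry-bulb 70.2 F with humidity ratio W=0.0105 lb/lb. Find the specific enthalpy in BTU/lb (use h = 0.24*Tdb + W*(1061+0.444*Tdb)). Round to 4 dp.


h = 0.24*70.2 + 0.0105*(1061+0.444*70.2) = 28.3158 BTU/lb

28.3158 BTU/lb


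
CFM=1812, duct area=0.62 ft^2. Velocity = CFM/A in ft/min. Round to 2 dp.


V = 1812 / 0.62 = 2922.58 ft/min

2922.58 ft/min


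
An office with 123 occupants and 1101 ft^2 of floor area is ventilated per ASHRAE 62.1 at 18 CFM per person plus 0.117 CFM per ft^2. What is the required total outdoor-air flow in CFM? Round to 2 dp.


Total = 123*18 + 1101*0.117 = 2342.82 CFM

2342.82 CFM


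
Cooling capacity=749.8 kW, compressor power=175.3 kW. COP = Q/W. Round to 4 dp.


COP = 749.8 / 175.3 = 4.2772

4.2772


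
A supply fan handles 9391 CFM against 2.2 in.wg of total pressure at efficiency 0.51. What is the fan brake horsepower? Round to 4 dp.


BHP = 9391 * 2.2 / (6356 * 0.51) = 6.3735 hp

6.3735 hp


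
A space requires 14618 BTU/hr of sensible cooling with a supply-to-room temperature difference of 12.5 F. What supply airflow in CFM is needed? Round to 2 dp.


CFM = 14618 / (1.08 * 12.5) = 1082.81

1082.81 CFM


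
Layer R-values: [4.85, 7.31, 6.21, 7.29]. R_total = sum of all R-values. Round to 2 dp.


R_total = 4.85 + 7.31 + 6.21 + 7.29 = 25.66

25.66


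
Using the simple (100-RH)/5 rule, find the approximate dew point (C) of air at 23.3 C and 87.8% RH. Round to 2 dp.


Td = 23.3 - (100-87.8)/5 = 20.86 C

20.86 C


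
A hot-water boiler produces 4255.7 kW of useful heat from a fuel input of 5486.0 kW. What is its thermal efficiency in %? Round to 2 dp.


eta = (4255.7/5486.0)*100 = 77.57 %

77.57 %


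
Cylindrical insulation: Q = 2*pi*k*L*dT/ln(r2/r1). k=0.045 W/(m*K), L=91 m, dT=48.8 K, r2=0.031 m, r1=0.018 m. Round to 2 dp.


Q = 2*pi*0.045*91*48.8/ln(0.031/0.018) = 2309.73 W

2309.73 W


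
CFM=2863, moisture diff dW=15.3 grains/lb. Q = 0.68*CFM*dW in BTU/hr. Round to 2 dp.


Q = 0.68 * 2863 * 15.3 = 29786.65 BTU/hr

29786.65 BTU/hr


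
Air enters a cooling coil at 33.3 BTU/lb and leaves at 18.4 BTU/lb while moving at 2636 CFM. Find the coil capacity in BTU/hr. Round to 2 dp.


Q = 4.5 * 2636 * (33.3 - 18.4) = 176743.80 BTU/hr

176743.80 BTU/hr


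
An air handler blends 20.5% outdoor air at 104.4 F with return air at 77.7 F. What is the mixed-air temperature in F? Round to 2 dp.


T_mix = 77.7 + (20.5/100)*(104.4-77.7) = 83.17 F

83.17 F


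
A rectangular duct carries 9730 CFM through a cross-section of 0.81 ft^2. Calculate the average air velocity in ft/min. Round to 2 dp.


V = 9730 / 0.81 = 12012.35 ft/min

12012.35 ft/min


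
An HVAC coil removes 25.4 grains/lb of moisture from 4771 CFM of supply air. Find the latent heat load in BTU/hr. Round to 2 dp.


Q = 0.68 * 4771 * 25.4 = 82404.71 BTU/hr

82404.71 BTU/hr


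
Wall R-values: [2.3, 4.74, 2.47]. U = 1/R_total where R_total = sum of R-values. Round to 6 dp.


R_total = 2.3 + 4.74 + 2.47 = 9.51
U = 1/9.51 = 0.105152

0.105152


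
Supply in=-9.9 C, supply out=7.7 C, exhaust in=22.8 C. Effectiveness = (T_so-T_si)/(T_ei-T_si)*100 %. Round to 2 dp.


eff = (7.7-(-9.9))/(22.8-(-9.9))*100 = 53.82 %

53.82 %


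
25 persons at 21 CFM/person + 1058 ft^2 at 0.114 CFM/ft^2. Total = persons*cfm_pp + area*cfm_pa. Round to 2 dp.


Total = 25*21 + 1058*0.114 = 645.61 CFM

645.61 CFM


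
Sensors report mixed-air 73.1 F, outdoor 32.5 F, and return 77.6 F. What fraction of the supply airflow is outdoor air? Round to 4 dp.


frac = (73.1 - 77.6) / (32.5 - 77.6) = 0.0998

0.0998


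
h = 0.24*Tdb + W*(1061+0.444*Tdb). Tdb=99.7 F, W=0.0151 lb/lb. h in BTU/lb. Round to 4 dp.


h = 0.24*99.7 + 0.0151*(1061+0.444*99.7) = 40.6175 BTU/lb

40.6175 BTU/lb


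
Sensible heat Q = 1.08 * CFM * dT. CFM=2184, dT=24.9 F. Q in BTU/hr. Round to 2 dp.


Q = 1.08 * 2184 * 24.9 = 58732.13 BTU/hr

58732.13 BTU/hr


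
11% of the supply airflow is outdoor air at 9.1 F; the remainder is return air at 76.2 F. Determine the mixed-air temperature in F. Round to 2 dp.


T_mix = 0.11*9.1 + 0.89*76.2 = 68.82 F

68.82 F


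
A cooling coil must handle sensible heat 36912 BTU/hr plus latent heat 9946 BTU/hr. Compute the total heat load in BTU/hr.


Qt = 36912 + 9946 = 46858 BTU/hr

46858 BTU/hr


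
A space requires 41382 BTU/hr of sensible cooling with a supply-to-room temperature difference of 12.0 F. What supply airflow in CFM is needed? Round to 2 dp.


CFM = 41382 / (1.08 * 12.0) = 3193.06

3193.06 CFM


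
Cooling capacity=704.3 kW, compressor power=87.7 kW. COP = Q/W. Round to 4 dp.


COP = 704.3 / 87.7 = 8.0308

8.0308


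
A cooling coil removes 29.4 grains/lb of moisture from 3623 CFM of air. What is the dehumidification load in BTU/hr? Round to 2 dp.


Q = 0.68 * 3623 * 29.4 = 72431.02 BTU/hr

72431.02 BTU/hr


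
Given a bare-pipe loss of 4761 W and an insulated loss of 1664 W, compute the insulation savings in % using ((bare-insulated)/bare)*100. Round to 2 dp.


Savings = ((4761-1664)/4761)*100 = 65.05 %

65.05 %


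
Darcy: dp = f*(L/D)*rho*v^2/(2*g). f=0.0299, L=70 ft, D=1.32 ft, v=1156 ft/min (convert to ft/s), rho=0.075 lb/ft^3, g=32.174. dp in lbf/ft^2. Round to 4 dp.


v_fps = 1156/60 = 19.2667 ft/s
dp = 0.0299*(70/1.32)*0.075*19.2667^2/(2*32.174) = 0.6860 lbf/ft^2

0.6860 lbf/ft^2


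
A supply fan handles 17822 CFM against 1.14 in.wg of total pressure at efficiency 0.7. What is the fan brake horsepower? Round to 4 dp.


BHP = 17822 * 1.14 / (6356 * 0.7) = 4.5665 hp

4.5665 hp


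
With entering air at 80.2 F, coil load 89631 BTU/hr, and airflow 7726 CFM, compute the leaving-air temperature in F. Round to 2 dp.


dT = 89631/(1.08*7726) = 10.7419
T_leave = 80.2 - 10.7419 = 69.46 F

69.46 F


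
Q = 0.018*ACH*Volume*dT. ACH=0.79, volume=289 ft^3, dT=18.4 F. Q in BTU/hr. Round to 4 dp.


Q = 0.018 * 0.79 * 289 * 18.4 = 75.6163 BTU/hr

75.6163 BTU/hr


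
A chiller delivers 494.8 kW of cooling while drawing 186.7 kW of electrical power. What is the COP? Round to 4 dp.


COP = 494.8 / 186.7 = 2.6502

2.6502


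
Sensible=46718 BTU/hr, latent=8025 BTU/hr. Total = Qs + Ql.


Qt = 46718 + 8025 = 54743 BTU/hr

54743 BTU/hr


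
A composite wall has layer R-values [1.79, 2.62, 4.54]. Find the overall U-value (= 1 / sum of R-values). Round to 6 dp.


R_total = 1.79 + 2.62 + 4.54 = 8.95
U = 1/8.95 = 0.111732

0.111732


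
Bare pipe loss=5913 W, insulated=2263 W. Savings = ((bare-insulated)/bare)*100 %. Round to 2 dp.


Savings = ((5913-2263)/5913)*100 = 61.73 %

61.73 %


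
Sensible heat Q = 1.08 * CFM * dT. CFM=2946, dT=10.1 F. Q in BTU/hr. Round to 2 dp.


Q = 1.08 * 2946 * 10.1 = 32134.97 BTU/hr

32134.97 BTU/hr


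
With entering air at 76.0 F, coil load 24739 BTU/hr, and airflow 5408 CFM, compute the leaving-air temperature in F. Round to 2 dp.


dT = 24739/(1.08*5408) = 4.2357
T_leave = 76.0 - 4.2357 = 71.76 F

71.76 F


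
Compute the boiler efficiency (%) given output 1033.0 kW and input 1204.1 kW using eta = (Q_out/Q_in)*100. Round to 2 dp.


eta = (1033.0/1204.1)*100 = 85.79 %

85.79 %


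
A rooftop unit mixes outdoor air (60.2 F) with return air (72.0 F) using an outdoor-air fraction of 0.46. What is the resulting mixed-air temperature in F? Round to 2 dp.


T_mix = 0.46*60.2 + 0.54*72.0 = 66.57 F

66.57 F


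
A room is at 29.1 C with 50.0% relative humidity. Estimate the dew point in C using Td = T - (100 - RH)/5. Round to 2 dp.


Td = 29.1 - (100-50.0)/5 = 19.10 C

19.10 C


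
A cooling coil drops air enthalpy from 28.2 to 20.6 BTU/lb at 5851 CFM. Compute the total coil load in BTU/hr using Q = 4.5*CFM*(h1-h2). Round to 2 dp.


Q = 4.5 * 5851 * (28.2 - 20.6) = 200104.20 BTU/hr

200104.20 BTU/hr


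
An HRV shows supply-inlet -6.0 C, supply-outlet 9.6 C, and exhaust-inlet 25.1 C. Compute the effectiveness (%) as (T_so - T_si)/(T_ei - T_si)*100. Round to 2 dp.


eff = (9.6-(-6.0))/(25.1-(-6.0))*100 = 50.16 %

50.16 %


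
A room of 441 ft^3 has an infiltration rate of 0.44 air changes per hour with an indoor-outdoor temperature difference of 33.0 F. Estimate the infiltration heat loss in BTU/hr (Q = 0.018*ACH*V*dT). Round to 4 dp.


Q = 0.018 * 0.44 * 441 * 33.0 = 115.2598 BTU/hr

115.2598 BTU/hr


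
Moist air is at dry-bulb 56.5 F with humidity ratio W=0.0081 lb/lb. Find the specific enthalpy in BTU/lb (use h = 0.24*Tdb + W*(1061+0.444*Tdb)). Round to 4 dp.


h = 0.24*56.5 + 0.0081*(1061+0.444*56.5) = 22.3573 BTU/lb

22.3573 BTU/lb


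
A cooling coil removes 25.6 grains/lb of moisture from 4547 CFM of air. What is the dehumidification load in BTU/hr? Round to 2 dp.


Q = 0.68 * 4547 * 25.6 = 79154.18 BTU/hr

79154.18 BTU/hr


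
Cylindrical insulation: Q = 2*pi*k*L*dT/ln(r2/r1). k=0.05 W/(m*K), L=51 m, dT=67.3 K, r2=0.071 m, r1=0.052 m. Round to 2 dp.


Q = 2*pi*0.05*51*67.3/ln(0.071/0.052) = 3462.31 W

3462.31 W


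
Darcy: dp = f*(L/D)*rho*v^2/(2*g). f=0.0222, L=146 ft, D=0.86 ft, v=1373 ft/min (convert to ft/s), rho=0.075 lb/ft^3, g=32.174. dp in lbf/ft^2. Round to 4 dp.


v_fps = 1373/60 = 22.8833 ft/s
dp = 0.0222*(146/0.86)*0.075*22.8833^2/(2*32.174) = 2.3002 lbf/ft^2

2.3002 lbf/ft^2


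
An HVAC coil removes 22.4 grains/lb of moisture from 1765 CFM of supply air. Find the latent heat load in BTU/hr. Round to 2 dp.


Q = 0.68 * 1765 * 22.4 = 26884.48 BTU/hr

26884.48 BTU/hr


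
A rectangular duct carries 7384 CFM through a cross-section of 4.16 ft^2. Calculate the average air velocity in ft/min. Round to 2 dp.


V = 7384 / 4.16 = 1775.00 ft/min

1775.00 ft/min


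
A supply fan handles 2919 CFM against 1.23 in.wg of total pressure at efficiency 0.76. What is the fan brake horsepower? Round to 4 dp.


BHP = 2919 * 1.23 / (6356 * 0.76) = 0.7433 hp

0.7433 hp


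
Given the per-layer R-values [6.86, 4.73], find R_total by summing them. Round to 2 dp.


R_total = 6.86 + 4.73 = 11.59

11.59


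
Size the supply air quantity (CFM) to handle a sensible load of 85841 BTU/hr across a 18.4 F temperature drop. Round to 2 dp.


CFM = 85841 / (1.08 * 18.4) = 4319.70

4319.70 CFM


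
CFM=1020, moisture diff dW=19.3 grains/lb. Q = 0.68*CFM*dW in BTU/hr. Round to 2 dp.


Q = 0.68 * 1020 * 19.3 = 13386.48 BTU/hr

13386.48 BTU/hr


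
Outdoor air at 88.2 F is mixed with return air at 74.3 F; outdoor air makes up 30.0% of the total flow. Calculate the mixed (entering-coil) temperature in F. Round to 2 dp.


T_mix = 74.3 + (30.0/100)*(88.2-74.3) = 78.47 F

78.47 F


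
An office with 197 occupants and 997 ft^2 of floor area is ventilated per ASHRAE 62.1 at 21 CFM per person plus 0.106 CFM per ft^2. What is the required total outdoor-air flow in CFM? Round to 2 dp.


Total = 197*21 + 997*0.106 = 4242.68 CFM

4242.68 CFM


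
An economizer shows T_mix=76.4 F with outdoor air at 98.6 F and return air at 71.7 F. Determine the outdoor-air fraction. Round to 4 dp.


frac = (76.4 - 71.7) / (98.6 - 71.7) = 0.1747

0.1747


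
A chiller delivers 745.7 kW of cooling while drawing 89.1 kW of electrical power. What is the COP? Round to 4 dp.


COP = 745.7 / 89.1 = 8.3692

8.3692


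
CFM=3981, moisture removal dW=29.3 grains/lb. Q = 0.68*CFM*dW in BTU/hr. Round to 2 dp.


Q = 0.68 * 3981 * 29.3 = 79317.44 BTU/hr

79317.44 BTU/hr


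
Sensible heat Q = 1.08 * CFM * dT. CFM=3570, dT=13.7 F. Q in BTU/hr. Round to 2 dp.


Q = 1.08 * 3570 * 13.7 = 52821.72 BTU/hr

52821.72 BTU/hr


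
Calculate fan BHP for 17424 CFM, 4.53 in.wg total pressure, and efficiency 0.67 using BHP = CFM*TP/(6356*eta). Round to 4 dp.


BHP = 17424 * 4.53 / (6356 * 0.67) = 18.5348 hp

18.5348 hp


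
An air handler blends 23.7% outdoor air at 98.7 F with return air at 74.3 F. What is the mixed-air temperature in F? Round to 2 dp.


T_mix = 74.3 + (23.7/100)*(98.7-74.3) = 80.08 F

80.08 F


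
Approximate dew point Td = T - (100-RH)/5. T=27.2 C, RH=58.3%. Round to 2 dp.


Td = 27.2 - (100-58.3)/5 = 18.86 C

18.86 C


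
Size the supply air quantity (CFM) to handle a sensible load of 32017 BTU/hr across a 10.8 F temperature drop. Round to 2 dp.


CFM = 32017 / (1.08 * 10.8) = 2744.94

2744.94 CFM


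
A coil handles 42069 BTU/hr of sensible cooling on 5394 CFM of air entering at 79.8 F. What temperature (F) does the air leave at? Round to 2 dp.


dT = 42069/(1.08*5394) = 7.2215
T_leave = 79.8 - 7.2215 = 72.58 F

72.58 F


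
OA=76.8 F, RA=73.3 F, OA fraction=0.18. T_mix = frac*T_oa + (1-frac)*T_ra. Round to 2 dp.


T_mix = 0.18*76.8 + 0.82*73.3 = 73.93 F

73.93 F


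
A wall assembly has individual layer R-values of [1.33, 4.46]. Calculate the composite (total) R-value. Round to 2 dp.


R_total = 1.33 + 4.46 = 5.79

5.79


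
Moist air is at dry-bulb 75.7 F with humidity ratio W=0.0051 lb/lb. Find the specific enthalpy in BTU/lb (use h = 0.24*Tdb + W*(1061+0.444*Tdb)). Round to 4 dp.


h = 0.24*75.7 + 0.0051*(1061+0.444*75.7) = 23.7505 BTU/lb

23.7505 BTU/lb


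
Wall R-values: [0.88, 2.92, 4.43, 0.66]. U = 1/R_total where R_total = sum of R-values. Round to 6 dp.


R_total = 0.88 + 2.92 + 4.43 + 0.66 = 8.89
U = 1/8.89 = 0.112486

0.112486


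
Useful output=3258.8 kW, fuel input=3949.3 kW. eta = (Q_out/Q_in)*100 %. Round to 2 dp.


eta = (3258.8/3949.3)*100 = 82.52 %

82.52 %


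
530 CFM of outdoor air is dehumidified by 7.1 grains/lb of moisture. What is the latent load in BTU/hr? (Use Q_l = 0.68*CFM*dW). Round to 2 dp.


Q = 0.68 * 530 * 7.1 = 2558.84 BTU/hr

2558.84 BTU/hr


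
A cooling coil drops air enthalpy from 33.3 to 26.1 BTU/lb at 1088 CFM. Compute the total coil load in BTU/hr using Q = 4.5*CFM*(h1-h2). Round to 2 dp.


Q = 4.5 * 1088 * (33.3 - 26.1) = 35251.20 BTU/hr

35251.20 BTU/hr


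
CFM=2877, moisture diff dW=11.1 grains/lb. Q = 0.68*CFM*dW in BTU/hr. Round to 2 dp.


Q = 0.68 * 2877 * 11.1 = 21715.60 BTU/hr

21715.60 BTU/hr


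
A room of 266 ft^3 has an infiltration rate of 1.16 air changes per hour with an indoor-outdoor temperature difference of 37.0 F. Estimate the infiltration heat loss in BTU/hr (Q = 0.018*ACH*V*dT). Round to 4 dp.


Q = 0.018 * 1.16 * 266 * 37.0 = 205.5010 BTU/hr

205.5010 BTU/hr


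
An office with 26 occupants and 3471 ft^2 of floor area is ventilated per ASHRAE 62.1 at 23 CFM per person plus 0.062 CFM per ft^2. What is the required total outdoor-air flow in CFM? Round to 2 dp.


Total = 26*23 + 3471*0.062 = 813.20 CFM

813.20 CFM


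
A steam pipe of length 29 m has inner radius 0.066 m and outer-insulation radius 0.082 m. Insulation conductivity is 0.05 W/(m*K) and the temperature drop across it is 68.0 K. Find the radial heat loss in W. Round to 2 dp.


Q = 2*pi*0.05*29*68.0/ln(0.082/0.066) = 2854.09 W

2854.09 W


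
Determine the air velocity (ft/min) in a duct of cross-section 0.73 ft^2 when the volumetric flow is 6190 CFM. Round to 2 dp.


V = 6190 / 0.73 = 8479.45 ft/min

8479.45 ft/min


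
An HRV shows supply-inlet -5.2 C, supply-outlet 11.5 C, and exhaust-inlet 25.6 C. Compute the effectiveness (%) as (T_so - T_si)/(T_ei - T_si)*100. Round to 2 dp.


eff = (11.5-(-5.2))/(25.6-(-5.2))*100 = 54.22 %

54.22 %


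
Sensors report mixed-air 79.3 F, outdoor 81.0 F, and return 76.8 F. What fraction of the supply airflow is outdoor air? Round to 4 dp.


frac = (79.3 - 76.8) / (81.0 - 76.8) = 0.5952

0.5952


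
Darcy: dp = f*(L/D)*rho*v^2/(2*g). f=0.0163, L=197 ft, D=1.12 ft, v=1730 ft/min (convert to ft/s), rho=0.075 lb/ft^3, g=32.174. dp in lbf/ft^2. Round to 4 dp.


v_fps = 1730/60 = 28.8333 ft/s
dp = 0.0163*(197/1.12)*0.075*28.8333^2/(2*32.174) = 2.7781 lbf/ft^2

2.7781 lbf/ft^2


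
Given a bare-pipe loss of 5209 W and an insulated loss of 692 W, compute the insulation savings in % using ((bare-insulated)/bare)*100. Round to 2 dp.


Savings = ((5209-692)/5209)*100 = 86.72 %

86.72 %


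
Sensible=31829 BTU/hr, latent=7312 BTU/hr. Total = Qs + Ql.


Qt = 31829 + 7312 = 39141 BTU/hr

39141 BTU/hr


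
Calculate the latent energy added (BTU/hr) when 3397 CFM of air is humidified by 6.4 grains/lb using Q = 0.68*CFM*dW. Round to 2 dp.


Q = 0.68 * 3397 * 6.4 = 14783.74 BTU/hr

14783.74 BTU/hr


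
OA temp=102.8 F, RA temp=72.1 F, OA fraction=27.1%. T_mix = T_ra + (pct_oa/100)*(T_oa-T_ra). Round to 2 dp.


T_mix = 72.1 + (27.1/100)*(102.8-72.1) = 80.42 F

80.42 F


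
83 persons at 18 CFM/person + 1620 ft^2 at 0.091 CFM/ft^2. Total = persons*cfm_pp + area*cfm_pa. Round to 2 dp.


Total = 83*18 + 1620*0.091 = 1641.42 CFM

1641.42 CFM


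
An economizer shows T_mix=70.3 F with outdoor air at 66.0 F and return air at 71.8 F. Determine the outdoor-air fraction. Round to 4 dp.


frac = (70.3 - 71.8) / (66.0 - 71.8) = 0.2586

0.2586


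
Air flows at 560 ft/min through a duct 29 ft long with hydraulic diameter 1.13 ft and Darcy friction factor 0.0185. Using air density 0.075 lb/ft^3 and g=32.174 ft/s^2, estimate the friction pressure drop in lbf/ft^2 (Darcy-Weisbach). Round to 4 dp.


v_fps = 560/60 = 9.3333 ft/s
dp = 0.0185*(29/1.13)*0.075*9.3333^2/(2*32.174) = 0.0482 lbf/ft^2

0.0482 lbf/ft^2


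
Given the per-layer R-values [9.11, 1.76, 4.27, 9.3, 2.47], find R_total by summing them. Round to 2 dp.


R_total = 9.11 + 1.76 + 4.27 + 9.3 + 2.47 = 26.91

26.91


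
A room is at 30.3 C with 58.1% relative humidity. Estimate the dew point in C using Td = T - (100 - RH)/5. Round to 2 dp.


Td = 30.3 - (100-58.1)/5 = 21.92 C

21.92 C


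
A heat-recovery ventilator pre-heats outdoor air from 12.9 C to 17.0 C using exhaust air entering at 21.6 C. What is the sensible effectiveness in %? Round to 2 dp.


eff = (17.0-12.9)/(21.6-12.9)*100 = 47.13 %

47.13 %


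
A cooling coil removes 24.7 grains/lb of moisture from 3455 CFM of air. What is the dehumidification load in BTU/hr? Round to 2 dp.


Q = 0.68 * 3455 * 24.7 = 58030.18 BTU/hr

58030.18 BTU/hr


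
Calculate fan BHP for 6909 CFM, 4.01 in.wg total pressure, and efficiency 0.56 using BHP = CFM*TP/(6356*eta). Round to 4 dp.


BHP = 6909 * 4.01 / (6356 * 0.56) = 7.7837 hp

7.7837 hp


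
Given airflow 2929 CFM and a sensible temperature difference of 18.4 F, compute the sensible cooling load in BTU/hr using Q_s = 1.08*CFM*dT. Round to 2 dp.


Q = 1.08 * 2929 * 18.4 = 58205.09 BTU/hr

58205.09 BTU/hr


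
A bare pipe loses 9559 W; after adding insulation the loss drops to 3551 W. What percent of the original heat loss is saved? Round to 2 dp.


Savings = ((9559-3551)/9559)*100 = 62.85 %

62.85 %


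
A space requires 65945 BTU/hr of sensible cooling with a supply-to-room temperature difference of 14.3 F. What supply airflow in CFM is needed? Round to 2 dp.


CFM = 65945 / (1.08 * 14.3) = 4269.94

4269.94 CFM


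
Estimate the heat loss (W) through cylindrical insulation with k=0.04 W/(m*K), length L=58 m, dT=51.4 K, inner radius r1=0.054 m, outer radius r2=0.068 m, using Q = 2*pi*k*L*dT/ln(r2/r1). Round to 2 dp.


Q = 2*pi*0.04*58*51.4/ln(0.068/0.054) = 3250.24 W

3250.24 W


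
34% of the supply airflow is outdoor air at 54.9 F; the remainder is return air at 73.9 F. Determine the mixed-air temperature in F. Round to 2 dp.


T_mix = 0.34*54.9 + 0.66*73.9 = 67.44 F

67.44 F


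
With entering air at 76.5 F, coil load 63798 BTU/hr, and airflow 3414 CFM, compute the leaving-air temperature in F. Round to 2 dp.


dT = 63798/(1.08*3414) = 17.3029
T_leave = 76.5 - 17.3029 = 59.20 F

59.20 F


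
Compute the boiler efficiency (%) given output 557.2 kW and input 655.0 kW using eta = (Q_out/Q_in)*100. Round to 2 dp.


eta = (557.2/655.0)*100 = 85.07 %

85.07 %


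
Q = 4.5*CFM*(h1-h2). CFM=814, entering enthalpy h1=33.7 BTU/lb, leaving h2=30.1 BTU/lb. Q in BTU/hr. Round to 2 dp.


Q = 4.5 * 814 * (33.7 - 30.1) = 13186.80 BTU/hr

13186.80 BTU/hr


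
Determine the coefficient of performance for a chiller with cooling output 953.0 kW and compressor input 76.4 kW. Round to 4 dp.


COP = 953.0 / 76.4 = 12.4738

12.4738


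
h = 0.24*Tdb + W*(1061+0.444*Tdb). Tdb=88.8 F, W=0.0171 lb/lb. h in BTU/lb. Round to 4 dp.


h = 0.24*88.8 + 0.0171*(1061+0.444*88.8) = 40.1293 BTU/lb

40.1293 BTU/lb


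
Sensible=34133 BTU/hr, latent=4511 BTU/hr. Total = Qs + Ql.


Qt = 34133 + 4511 = 38644 BTU/hr

38644 BTU/hr


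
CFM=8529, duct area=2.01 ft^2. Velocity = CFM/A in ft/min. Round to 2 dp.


V = 8529 / 2.01 = 4243.28 ft/min

4243.28 ft/min


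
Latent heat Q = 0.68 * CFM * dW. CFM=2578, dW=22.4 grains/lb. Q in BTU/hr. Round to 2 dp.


Q = 0.68 * 2578 * 22.4 = 39268.10 BTU/hr

39268.10 BTU/hr


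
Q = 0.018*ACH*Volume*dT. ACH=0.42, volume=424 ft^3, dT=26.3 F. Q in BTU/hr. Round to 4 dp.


Q = 0.018 * 0.42 * 424 * 26.3 = 84.3031 BTU/hr

84.3031 BTU/hr


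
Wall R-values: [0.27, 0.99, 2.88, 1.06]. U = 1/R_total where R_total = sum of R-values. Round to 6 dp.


R_total = 0.27 + 0.99 + 2.88 + 1.06 = 5.20
U = 1/5.20 = 0.192308

0.192308


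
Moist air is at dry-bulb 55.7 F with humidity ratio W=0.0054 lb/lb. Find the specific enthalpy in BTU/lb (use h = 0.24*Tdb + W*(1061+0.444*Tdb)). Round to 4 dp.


h = 0.24*55.7 + 0.0054*(1061+0.444*55.7) = 19.2309 BTU/lb

19.2309 BTU/lb


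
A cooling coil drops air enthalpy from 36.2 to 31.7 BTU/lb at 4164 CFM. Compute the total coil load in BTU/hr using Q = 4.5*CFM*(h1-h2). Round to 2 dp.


Q = 4.5 * 4164 * (36.2 - 31.7) = 84321.00 BTU/hr

84321.00 BTU/hr


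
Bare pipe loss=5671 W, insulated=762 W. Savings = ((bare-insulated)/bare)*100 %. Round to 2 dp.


Savings = ((5671-762)/5671)*100 = 86.56 %

86.56 %


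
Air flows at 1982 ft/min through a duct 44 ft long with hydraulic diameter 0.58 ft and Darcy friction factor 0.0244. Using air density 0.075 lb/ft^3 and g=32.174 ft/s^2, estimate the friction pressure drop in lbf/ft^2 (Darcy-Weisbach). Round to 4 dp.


v_fps = 1982/60 = 33.0333 ft/s
dp = 0.0244*(44/0.58)*0.075*33.0333^2/(2*32.174) = 2.3542 lbf/ft^2

2.3542 lbf/ft^2


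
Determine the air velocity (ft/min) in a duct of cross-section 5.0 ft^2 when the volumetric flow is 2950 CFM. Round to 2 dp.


V = 2950 / 5.0 = 590.00 ft/min

590.00 ft/min


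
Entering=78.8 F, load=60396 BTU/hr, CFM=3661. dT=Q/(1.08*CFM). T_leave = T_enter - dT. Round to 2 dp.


dT = 60396/(1.08*3661) = 15.2751
T_leave = 78.8 - 15.2751 = 63.52 F

63.52 F


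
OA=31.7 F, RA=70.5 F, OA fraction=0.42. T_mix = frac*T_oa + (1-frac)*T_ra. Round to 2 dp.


T_mix = 0.42*31.7 + 0.58*70.5 = 54.20 F

54.20 F


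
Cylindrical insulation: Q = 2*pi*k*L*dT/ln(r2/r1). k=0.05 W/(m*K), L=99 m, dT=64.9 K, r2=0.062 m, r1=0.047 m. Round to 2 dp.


Q = 2*pi*0.05*99*64.9/ln(0.062/0.047) = 7287.37 W

7287.37 W


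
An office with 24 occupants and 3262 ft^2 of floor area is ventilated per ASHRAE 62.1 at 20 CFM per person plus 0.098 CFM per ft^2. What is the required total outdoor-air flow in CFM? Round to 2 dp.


Total = 24*20 + 3262*0.098 = 799.68 CFM

799.68 CFM


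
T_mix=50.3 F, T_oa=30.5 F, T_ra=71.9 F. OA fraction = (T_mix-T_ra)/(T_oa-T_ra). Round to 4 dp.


frac = (50.3 - 71.9) / (30.5 - 71.9) = 0.5217

0.5217


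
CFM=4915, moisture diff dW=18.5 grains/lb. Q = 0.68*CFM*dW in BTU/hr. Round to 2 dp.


Q = 0.68 * 4915 * 18.5 = 61830.70 BTU/hr

61830.70 BTU/hr


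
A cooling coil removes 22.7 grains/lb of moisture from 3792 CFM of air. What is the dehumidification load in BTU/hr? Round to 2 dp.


Q = 0.68 * 3792 * 22.7 = 58533.31 BTU/hr

58533.31 BTU/hr
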